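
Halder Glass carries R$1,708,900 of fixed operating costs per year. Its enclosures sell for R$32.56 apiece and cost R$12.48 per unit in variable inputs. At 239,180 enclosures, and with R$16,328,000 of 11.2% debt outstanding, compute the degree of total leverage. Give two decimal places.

3.80

Total contribution margin = 239,180 × R$20.08 = R$4,802,734.40.
Operating income = contribution − fixed costs = R$4,802,734.40 − R$1,708,900 = R$3,093,834.40. Interest = R$1,828,736.00, so EBIT − I = R$1,265,098.40.
Degree of total leverage = total CM / (EBIT − interest) = R$4,802,734.40 / R$1,265,098.40 = 3.7963.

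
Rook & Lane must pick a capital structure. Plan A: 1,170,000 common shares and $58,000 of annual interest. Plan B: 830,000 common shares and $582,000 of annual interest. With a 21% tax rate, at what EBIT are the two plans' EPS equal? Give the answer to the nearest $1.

At indifference, (EBIT − 58,000)(1 − t)/1,170,000 = (EBIT − 582,000)(1 − t)/830,000.
Cancelling (1 − t) and cross-multiplying: 830,000·(EBIT − 58,000) = 1,170,000·(EBIT − 582,000).
Solving, EBIT = (582,000·1,170,000 − 58,000·830,000) / (1,170,000 − 830,000) = 632,800,000,000 / 340,000 = 1,861,176.47.

$1,861,176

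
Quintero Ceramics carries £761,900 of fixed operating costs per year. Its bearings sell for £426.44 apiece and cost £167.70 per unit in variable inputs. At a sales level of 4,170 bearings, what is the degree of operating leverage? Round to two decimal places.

3.40

Contribution at this volume is 4,170 × £258.74 = £1,078,945.80.
Operating income = contribution − fixed costs = £1,078,945.80 − £761,900 = £317,045.80.
DOL = contribution ÷ EBIT = £1,078,945.80 ÷ £317,045.80 = 3.4031.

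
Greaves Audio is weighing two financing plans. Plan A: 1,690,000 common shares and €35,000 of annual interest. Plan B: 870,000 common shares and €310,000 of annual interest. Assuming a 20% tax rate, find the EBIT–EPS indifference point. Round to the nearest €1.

Set EPS_A = EPS_B: (EBIT − €35,000)(1 − 0.20) ÷ 1,690,000 = (EBIT − €310,000)(1 − 0.20) ÷ 870,000.
Cancelling (1 − t) and cross-multiplying: 870,000·(EBIT − 35,000) = 1,690,000·(EBIT − 310,000).
EBIT × (1,690,000 − 870,000) = 310,000 × 1,690,000 − 35,000 × 870,000 = 493,450,000,000, so EBIT = 493,450,000,000 ÷ 820,000 = 601,768.29.

€601,768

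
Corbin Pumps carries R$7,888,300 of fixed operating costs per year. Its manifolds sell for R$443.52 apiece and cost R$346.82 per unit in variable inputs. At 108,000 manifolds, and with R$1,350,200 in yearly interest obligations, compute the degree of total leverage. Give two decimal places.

Contribution at this volume is 108,000 × R$96.70 = R$10,443,600.00.
Operating income = contribution − fixed costs = R$10,443,600.00 − R$7,888,300 = R$2,555,300.00. Interest = R$1,350,200.00.
DOL = R$10,443,600.00 ÷ R$2,555,300.00 = 4.0870; DFL = R$2,555,300.00 ÷ R$1,205,100.00 = 2.1204.
DCL = DOL × DFL = 4.0870 × 2.1204 = 8.6661.

8.67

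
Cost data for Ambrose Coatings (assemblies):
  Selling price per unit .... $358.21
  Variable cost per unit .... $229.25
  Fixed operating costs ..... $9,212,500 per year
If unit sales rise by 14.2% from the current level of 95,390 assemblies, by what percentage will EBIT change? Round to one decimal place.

At 95,390 units, contribution = 95,390 × $128.96 = $12,301,494.40.
Subtracting fixed costs: EBIT = $12,301,494.40 − $9,212,500 = $3,088,994.40.
DOL = contribution ÷ EBIT = $12,301,494.40 ÷ $3,088,994.40 = 3.9824.
So EBIT moves 3.9824 × (+14.2%) = +56.5%.

+56.5%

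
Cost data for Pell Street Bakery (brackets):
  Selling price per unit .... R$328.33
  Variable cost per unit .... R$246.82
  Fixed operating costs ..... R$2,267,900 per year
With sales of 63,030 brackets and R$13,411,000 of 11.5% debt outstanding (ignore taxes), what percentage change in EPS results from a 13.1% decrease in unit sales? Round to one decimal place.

Total contribution margin = 63,030 × R$81.51 = R$5,137,575.30.
Operating income = contribution − fixed costs = R$5,137,575.30 − R$2,267,900 = R$2,869,675.30.
After interest of R$1,542,265.00, pre-tax earnings = R$1,327,410.30.
DCL = total CM / (EBIT − I) = R$5,137,575.30 / R$1,327,410.30 = 3.8704.
EPS therefore changes by 3.8704 × (-13.1%) = -50.7%.

-50.7%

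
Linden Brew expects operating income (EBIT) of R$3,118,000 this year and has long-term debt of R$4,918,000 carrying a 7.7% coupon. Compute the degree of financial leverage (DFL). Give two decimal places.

Interest = R$378,686.00.
DFL = EBIT ÷ (EBIT − I) = R$3,118,000 ÷ (R$3,118,000 − R$378,686.00) = R$3,118,000 ÷ R$2,739,314.00 = 1.1382.

1.14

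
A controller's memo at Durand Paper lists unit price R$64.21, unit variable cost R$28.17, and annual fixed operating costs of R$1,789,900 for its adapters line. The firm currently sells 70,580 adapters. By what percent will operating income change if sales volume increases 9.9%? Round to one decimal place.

Total contribution margin = 70,580 × R$36.04 = R$2,543,703.20.
Operating income = contribution − fixed costs = R$2,543,703.20 − R$1,789,900 = R$753,803.20.
DOL = contribution ÷ EBIT = R$2,543,703.20 ÷ R$753,803.20 = 3.3745.
So EBIT moves 3.3745 × (+9.9%) = +33.4%.

+33.4%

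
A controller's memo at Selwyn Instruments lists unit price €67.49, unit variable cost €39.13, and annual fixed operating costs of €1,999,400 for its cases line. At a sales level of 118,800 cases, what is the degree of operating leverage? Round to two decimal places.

Total contribution margin = 118,800 × €28.36 = €3,369,168.00.
Subtracting fixed costs: EBIT = €3,369,168.00 − €1,999,400 = €1,369,768.00.
Degree of operating leverage = €3,369,168.00 / €1,369,768.00 = 2.4597.

2.46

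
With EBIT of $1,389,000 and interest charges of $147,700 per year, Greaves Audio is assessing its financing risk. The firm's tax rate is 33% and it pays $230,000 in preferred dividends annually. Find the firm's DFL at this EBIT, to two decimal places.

Annual interest charges come to $147,700.00.
Pre-tax preferred-dividend burden = $230,000 ÷ (1 − 0.33) = $343,283.58.
DFL = EBIT ÷ [EBIT − I − D_p/(1−t)] = $1,389,000 ÷ [$1,389,000 − $147,700.00 − $343,283.58] = $1,389,000 ÷ $898,016.42 = 1.5467.

1.55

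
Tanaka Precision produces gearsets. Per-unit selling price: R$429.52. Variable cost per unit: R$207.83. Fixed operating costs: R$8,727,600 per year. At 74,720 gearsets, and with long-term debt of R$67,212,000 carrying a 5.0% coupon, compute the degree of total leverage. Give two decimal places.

At 74,720 units, contribution = 74,720 × R$221.69 = R$16,564,676.80.
Subtracting fixed costs: EBIT = R$16,564,676.80 − R$8,727,600 = R$7,837,076.80. Interest = R$3,360,600.00.
DOL = R$16,564,676.80 ÷ R$7,837,076.80 = 2.1136; DFL = R$7,837,076.80 ÷ R$4,476,476.80 = 1.7507.
Combined leverage = 2.1136 × 1.7507 = 3.7003.

3.70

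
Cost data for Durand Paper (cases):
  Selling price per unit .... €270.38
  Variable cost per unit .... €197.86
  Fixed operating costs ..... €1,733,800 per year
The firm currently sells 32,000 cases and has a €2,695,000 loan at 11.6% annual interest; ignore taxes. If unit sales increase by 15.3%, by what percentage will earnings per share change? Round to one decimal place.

+129.5%

At 32,000 units, contribution = 32,000 × €72.52 = €2,320,640.00.
Subtracting fixed costs: EBIT = €2,320,640.00 − €1,733,800 = €586,840.00.
Interest = €312,620.00, so EBIT − I = €274,220.00.
DCL = total CM / (EBIT − I) = €2,320,640.00 / €274,220.00 = 8.4627.
%ΔEPS = DCL × %ΔSales = 8.4627 × +15.3% = +129.5%.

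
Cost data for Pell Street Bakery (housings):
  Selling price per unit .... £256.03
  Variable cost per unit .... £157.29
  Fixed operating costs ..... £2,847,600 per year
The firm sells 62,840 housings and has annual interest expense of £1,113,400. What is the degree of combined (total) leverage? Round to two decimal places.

2.77

Contribution at this volume is 62,840 × £98.74 = £6,204,821.60.
Operating income = contribution − fixed costs = £6,204,821.60 − £2,847,600 = £3,357,221.60. Interest = £1,113,400.00.
DOL = £6,204,821.60 ÷ £3,357,221.60 = 1.8482; DFL = £3,357,221.60 ÷ £2,243,821.60 = 1.4962.
Combined leverage = 1.8482 × 1.4962 = 2.7653.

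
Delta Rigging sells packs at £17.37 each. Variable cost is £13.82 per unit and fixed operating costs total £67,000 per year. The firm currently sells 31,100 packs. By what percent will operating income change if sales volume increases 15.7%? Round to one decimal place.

Total contribution margin = 31,100 × £3.55 = £110,405.00.
Subtracting fixed costs: EBIT = £110,405.00 − £67,000 = £43,405.00.
So DOL = total CM / EBIT = £110,405.00 / £43,405.00 = 2.5436.
%ΔEBIT = DOL × %ΔSales = 2.5436 × +15.7% = +39.9%.

+39.9%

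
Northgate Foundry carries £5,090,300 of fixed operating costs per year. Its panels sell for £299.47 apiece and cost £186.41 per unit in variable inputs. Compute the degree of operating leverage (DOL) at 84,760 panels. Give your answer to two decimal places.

2.13

At 84,760 units, contribution = 84,760 × £113.06 = £9,582,965.60.
Operating income = contribution − fixed costs = £9,582,965.60 − £5,090,300 = £4,492,665.60.
DOL = contribution ÷ EBIT = £9,582,965.60 ÷ £4,492,665.60 = 2.1330.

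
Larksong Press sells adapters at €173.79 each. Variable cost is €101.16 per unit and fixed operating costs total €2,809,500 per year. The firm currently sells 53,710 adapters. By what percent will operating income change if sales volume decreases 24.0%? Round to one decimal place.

-85.8%

Contribution at this volume is 53,710 × €72.63 = €3,900,957.30.
Operating income = contribution − fixed costs = €3,900,957.30 − €2,809,500 = €1,091,457.30.
So DOL = total CM / EBIT = €3,900,957.30 / €1,091,457.30 = 3.5741.
So EBIT moves 3.5741 × (-24.0%) = -85.8%.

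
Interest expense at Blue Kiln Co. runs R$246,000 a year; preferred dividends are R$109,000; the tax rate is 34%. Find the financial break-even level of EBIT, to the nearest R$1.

Grossing the preferred dividend up to pre-tax terms: R$109,000 / (1 − 0.34) = R$165,151.52.
Financial break-even EBIT = interest + D_p ÷ (1 − t) = R$246,000 + R$165,151.52 = R$411,151.52.

R$411,152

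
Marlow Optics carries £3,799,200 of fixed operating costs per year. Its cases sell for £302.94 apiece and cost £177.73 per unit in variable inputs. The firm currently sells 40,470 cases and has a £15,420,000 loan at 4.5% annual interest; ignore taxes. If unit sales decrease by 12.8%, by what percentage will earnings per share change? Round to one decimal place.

At 40,470 units, contribution = 40,470 × £125.21 = £5,067,248.70.
Operating income = contribution − fixed costs = £5,067,248.70 − £3,799,200 = £1,268,048.70.
Interest = £693,900.00, so EBIT − I = £574,148.70.
DCL = total CM / (EBIT − I) = £5,067,248.70 / £574,148.70 = 8.8257.
EPS therefore changes by 8.8257 × (-12.8%) = -113.0%.

-113.0%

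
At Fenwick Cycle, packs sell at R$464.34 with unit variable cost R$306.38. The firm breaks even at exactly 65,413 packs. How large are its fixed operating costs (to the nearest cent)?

Unit CM = price − variable cost = R$464.34 − R$306.38 = R$157.96.
Fixed costs = break-even units × CM = 65,413 × R$157.96 = R$10,332,637.48.

R$10,332,637.48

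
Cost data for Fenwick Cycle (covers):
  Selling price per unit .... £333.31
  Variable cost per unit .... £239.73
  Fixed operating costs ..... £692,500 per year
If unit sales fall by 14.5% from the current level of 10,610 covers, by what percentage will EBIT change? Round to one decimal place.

-47.9%

Contribution at this volume is 10,610 × £93.58 = £992,883.80.
Subtracting fixed costs: EBIT = £992,883.80 − £692,500 = £300,383.80.
So DOL = total CM / EBIT = £992,883.80 / £300,383.80 = 3.3054.
So EBIT moves 3.3054 × (-14.5%) = -47.9%.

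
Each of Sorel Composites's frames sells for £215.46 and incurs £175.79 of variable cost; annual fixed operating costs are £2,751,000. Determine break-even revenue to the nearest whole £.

Contribution margin per unit = £215.46 − £175.79 = £39.67, a CM ratio of £39.67 ÷ £215.46 = 0.1841.
Break-even sales = FC ÷ CM ratio = £2,751,000 × £215.46 / £39.67 = £14,941,529.

£14,941,529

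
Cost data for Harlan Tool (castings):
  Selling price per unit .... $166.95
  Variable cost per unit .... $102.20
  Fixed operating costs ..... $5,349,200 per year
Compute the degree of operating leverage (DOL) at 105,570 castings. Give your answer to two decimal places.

4.60

Total contribution margin = 105,570 × $64.75 = $6,835,657.50.
EBIT = $6,835,657.50 − $5,349,200 = $1,486,457.50.
Degree of operating leverage = $6,835,657.50 / $1,486,457.50 = 4.5986.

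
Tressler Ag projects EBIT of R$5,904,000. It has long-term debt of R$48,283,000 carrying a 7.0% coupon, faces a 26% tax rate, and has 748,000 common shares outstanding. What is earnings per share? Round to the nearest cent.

Interest = R$3,379,810.00, so EBT = R$5,904,000 − R$3,379,810.00 = R$2,524,190.00.
Net income = R$2,524,190.00 × (1 − 0.26) = R$1,867,900.60.
EPS = R$1,867,900.60 ÷ 748,000 = R$2.50.

R$2.50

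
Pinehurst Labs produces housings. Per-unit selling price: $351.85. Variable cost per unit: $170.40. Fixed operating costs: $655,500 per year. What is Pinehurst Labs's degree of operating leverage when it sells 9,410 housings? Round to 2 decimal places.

1.62

Contribution at this volume is 9,410 × $181.45 = $1,707,444.50.
Subtracting fixed costs: EBIT = $1,707,444.50 − $655,500 = $1,051,944.50.
DOL = contribution ÷ EBIT = $1,707,444.50 ÷ $1,051,944.50 = 1.6231.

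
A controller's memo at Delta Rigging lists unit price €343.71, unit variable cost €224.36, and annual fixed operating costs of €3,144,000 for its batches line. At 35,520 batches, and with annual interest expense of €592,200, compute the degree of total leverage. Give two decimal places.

8.43

At 35,520 units, contribution = 35,520 × €119.35 = €4,239,312.00.
EBIT = €4,239,312.00 − €3,144,000 = €1,095,312.00. Interest = €592,200.00, so EBIT − I = €503,112.00.
Degree of total leverage = total CM / (EBIT − interest) = €4,239,312.00 / €503,112.00 = 8.4262.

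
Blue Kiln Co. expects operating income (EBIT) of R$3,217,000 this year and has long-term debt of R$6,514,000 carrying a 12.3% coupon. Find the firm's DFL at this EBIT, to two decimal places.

Interest = R$801,222.00.
Degree of financial leverage = EBIT / (EBIT − interest) = R$3,217,000 / R$2,415,778.00 = 1.3317.

1.33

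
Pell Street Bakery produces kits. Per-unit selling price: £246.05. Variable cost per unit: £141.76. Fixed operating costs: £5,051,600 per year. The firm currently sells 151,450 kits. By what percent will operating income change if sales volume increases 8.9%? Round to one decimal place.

At 151,450 units, contribution = 151,450 × £104.29 = £15,794,720.50.
Operating income = contribution − fixed costs = £15,794,720.50 − £5,051,600 = £10,743,120.50.
Degree of operating leverage = £15,794,720.50 / £10,743,120.50 = 1.4702.
Operating income changes by 1.4702 × +8.9% = +13.1%.

+13.1%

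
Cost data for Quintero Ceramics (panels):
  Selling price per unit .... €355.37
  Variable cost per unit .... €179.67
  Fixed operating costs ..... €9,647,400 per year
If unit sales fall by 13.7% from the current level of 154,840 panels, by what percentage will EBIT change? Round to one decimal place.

Contribution at this volume is 154,840 × €175.70 = €27,205,388.00.
EBIT = €27,205,388.00 − €9,647,400 = €17,557,988.00.
So DOL = total CM / EBIT = €27,205,388.00 / €17,557,988.00 = 1.5495.
So EBIT moves 1.5495 × (-13.7%) = -21.2%.

-21.2%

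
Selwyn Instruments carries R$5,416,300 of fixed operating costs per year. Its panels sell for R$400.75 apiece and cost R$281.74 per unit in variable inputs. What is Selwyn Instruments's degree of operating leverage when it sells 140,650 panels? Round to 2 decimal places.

Contribution at this volume is 140,650 × R$119.01 = R$16,738,756.50.
Subtracting fixed costs: EBIT = R$16,738,756.50 − R$5,416,300 = R$11,322,456.50.
DOL = contribution ÷ EBIT = R$16,738,756.50 ÷ R$11,322,456.50 = 1.4784.

1.48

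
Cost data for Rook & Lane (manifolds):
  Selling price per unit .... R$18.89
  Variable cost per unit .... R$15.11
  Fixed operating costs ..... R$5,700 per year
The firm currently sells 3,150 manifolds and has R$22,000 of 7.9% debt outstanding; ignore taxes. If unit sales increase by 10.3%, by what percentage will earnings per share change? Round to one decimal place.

+27.4%

At 3,150 units, contribution = 3,150 × R$3.78 = R$11,907.00.
Operating income = contribution − fixed costs = R$11,907.00 − R$5,700 = R$6,207.00.
After interest of R$1,738.00, pre-tax earnings = R$4,469.00.
DCL = total CM / (EBIT − I) = R$11,907.00 / R$4,469.00 = 2.6644.
%ΔEPS = DCL × %ΔSales = 2.6644 × +10.3% = +27.4%.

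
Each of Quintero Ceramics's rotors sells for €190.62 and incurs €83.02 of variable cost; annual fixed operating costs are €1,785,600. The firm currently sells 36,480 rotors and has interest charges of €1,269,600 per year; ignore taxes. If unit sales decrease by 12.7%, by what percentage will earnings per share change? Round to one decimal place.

At 36,480 units, contribution = 36,480 × €107.60 = €3,925,248.00.
Subtracting fixed costs: EBIT = €3,925,248.00 − €1,785,600 = €2,139,648.00.
Interest = €1,269,600.00, so EBIT − I = €870,048.00.
Degree of combined leverage = contribution ÷ (EBIT − I) = €3,925,248.00 ÷ €870,048.00 = 4.5115.
%ΔEPS = DCL × %ΔSales = 4.5115 × -12.7% = -57.3%.

-57.3%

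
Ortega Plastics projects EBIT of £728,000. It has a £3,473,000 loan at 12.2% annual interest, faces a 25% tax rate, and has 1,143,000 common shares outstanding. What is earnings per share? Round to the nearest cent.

£0.20

Pre-tax income = £728,000 − £423,706.00 = £304,294.00.
Net income = £304,294.00 × (1 − 0.25) = £228,220.50.
EPS = £228,220.50 ÷ 1,143,000 = £0.20.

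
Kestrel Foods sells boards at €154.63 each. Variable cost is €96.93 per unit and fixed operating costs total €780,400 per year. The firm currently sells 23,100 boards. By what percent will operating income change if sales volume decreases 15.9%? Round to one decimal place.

Contribution at this volume is 23,100 × €57.70 = €1,332,870.00.
EBIT = €1,332,870.00 − €780,400 = €552,470.00.
DOL = contribution ÷ EBIT = €1,332,870.00 ÷ €552,470.00 = 2.4126.
%ΔEBIT = DOL × %ΔSales = 2.4126 × -15.9% = -38.4%.

-38.4%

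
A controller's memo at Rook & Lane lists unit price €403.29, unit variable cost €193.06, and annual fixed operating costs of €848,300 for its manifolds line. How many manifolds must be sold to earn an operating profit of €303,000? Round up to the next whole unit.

5,477 manifolds

Contribution margin per unit = €403.29 − €193.06 = €210.23.
Units = (FC + target) / CM = (€848,300 + €303,000) / €210.23 = 5,476.38, so 5,477 manifolds.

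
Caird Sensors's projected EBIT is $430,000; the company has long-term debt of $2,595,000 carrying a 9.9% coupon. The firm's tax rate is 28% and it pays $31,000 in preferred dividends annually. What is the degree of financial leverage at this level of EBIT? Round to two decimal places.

3.31

Annual interest charges come to $256,905.00.
Pre-tax preferred-dividend burden = $31,000 ÷ (1 − 0.28) = $43,055.56.
DFL = EBIT ÷ [EBIT − I − D_p/(1−t)] = $430,000 ÷ [$430,000 − $256,905.00 − $43,055.56] = $430,000 ÷ $130,039.44 = 3.3067.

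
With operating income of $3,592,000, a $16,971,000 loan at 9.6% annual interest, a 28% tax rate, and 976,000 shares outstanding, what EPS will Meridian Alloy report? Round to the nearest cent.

$1.45

Interest = $1,629,216.00, so EBT = $3,592,000 − $1,629,216.00 = $1,962,784.00.
Net income = $1,962,784.00 × (1 − 0.28) = $1,413,204.48.
Per share: $1,413,204.48 / 976,000 shares = $1.45.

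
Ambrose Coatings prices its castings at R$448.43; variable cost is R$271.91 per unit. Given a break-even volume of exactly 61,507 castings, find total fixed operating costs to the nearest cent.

Unit CM = price − variable cost = R$448.43 − R$271.91 = R$176.52.
Since BE = FC / CM, FC = 61,507 × R$176.52 = R$10,857,215.64.

R$10,857,215.64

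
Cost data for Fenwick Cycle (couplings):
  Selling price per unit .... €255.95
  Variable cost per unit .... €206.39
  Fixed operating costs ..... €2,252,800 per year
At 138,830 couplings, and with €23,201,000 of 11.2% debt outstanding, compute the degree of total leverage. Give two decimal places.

3.39

At 138,830 units, contribution = 138,830 × €49.56 = €6,880,414.80.
EBIT = €6,880,414.80 − €2,252,800 = €4,627,614.80. Interest = €2,598,512.00.
DOL = €6,880,414.80 ÷ €4,627,614.80 = 1.4868; DFL = €4,627,614.80 ÷ €2,029,102.80 = 2.2806.
Combined leverage = 1.4868 × 2.2806 = 3.3908.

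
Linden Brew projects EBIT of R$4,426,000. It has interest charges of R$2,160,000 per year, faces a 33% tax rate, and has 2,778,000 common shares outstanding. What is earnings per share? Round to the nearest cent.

R$0.55

Pre-tax income = R$4,426,000 − R$2,160,000.00 = R$2,266,000.00.
After tax at 33%: net income = R$2,266,000.00 × 0.67 = R$1,518,220.00.
Per share: R$1,518,220.00 / 2,778,000 shares = R$0.55.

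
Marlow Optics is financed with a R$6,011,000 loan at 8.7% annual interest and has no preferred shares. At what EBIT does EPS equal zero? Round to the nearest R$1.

R$522,957

Annual interest = 8.7% × R$6,011,000 = R$522,957.00.
With no preferred dividends, EPS = 0 when EBIT exactly covers interest, so the financial break-even EBIT is R$522,957.00.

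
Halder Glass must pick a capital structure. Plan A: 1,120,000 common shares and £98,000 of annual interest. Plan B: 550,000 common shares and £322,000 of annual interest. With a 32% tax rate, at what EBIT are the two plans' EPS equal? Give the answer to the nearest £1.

At indifference, (EBIT − 98,000)(1 − t)/1,120,000 = (EBIT − 322,000)(1 − t)/550,000.
The (1 − t) factor cancels: (EBIT − 98,000) × 550,000 = (EBIT − 322,000) × 1,120,000.
Solving, EBIT = (322,000·1,120,000 − 98,000·550,000) / (1,120,000 − 550,000) = 306,740,000,000 / 570,000 = 538,140.35.

£538,140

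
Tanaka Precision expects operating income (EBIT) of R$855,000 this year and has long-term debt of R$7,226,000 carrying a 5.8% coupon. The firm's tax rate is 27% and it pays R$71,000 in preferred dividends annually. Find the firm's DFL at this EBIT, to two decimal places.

Annual interest charges come to R$419,108.00.
Preferred dividends grossed up pre-tax: R$71,000 / (1 − 0.27) = R$97,260.27.
DFL = EBIT ÷ [EBIT − I − D_p/(1−t)] = R$855,000 ÷ [R$855,000 − R$419,108.00 − R$97,260.27] = R$855,000 ÷ R$338,631.73 = 2.5249.

2.52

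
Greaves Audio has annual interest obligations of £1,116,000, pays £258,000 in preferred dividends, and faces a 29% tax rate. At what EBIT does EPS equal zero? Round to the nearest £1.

Grossing the preferred dividend up to pre-tax terms: £258,000 / (1 − 0.29) = £363,380.28.
EPS = 0 when EBIT covers interest plus the pre-tax preferred burden: £1,116,000 + £363,380.28 = £1,479,380.28.

£1,479,380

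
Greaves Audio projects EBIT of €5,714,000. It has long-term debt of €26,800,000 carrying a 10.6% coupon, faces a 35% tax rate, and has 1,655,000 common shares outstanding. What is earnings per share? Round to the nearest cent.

€1.13

Interest = €2,840,800.00, so EBT = €5,714,000 − €2,840,800.00 = €2,873,200.00.
After tax at 35%: net income = €2,873,200.00 × 0.65 = €1,867,580.00.
Per share: €1,867,580.00 / 1,655,000 shares = €1.13.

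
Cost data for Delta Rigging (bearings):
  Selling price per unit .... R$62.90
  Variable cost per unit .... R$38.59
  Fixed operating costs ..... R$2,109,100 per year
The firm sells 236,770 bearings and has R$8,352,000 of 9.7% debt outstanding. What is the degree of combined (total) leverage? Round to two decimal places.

Contribution at this volume is 236,770 × R$24.31 = R$5,755,878.70.
Operating income = contribution − fixed costs = R$5,755,878.70 − R$2,109,100 = R$3,646,778.70. Interest = R$810,144.00, so EBIT − I = R$2,836,634.70.
Degree of total leverage = total CM / (EBIT − interest) = R$5,755,878.70 / R$2,836,634.70 = 2.0291.

2.03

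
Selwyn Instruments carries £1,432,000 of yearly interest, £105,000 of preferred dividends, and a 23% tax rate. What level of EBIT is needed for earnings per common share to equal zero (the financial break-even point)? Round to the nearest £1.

£1,568,364

Preferred dividends are paid after tax, so their pre-tax equivalent is £105,000 ÷ (1 − 0.23) = £136,363.64.
Financial break-even EBIT = interest + D_p ÷ (1 − t) = £1,432,000 + £136,363.64 = £1,568,363.64.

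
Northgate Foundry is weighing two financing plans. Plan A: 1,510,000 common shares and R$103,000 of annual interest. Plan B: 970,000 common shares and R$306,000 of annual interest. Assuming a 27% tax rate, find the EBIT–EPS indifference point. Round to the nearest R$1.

At indifference, (EBIT − 103,000)(1 − t)/1,510,000 = (EBIT − 306,000)(1 − t)/970,000.
Cancelling (1 − t) and cross-multiplying: 970,000·(EBIT − 103,000) = 1,510,000·(EBIT − 306,000).
EBIT × (1,510,000 − 970,000) = 306,000 × 1,510,000 − 103,000 × 970,000 = 362,150,000,000, so EBIT = 362,150,000,000 ÷ 540,000 = 670,648.15.

R$670,648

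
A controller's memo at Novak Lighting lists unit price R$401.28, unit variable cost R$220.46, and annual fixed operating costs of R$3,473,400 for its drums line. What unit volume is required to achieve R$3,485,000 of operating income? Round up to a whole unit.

38,483 drums

Unit CM = price − variable cost = R$401.28 − R$220.46 = R$180.82.
Need Q such that Q × R$180.82 − R$3,473,400 = R$3,485,000, i.e. Q = R$6,958,400 / R$180.82 = 38,482.47 → 38,483.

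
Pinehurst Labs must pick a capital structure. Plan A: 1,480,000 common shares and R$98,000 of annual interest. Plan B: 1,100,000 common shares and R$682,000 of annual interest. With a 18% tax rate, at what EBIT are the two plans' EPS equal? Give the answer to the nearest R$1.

At indifference, (EBIT − 98,000)(1 − t)/1,480,000 = (EBIT − 682,000)(1 − t)/1,100,000.
The (1 − t) factor cancels: (EBIT − 98,000) × 1,100,000 = (EBIT − 682,000) × 1,480,000.
EBIT × (1,480,000 − 1,100,000) = 682,000 × 1,480,000 − 98,000 × 1,100,000 = 901,560,000,000, so EBIT = 901,560,000,000 ÷ 380,000 = 2,372,526.32.

R$2,372,526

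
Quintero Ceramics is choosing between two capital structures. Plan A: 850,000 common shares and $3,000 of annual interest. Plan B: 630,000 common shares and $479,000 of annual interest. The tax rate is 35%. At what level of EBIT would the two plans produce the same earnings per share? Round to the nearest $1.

At indifference, (EBIT − 3,000)(1 − t)/850,000 = (EBIT − 479,000)(1 − t)/630,000.
The (1 − t) factor cancels: (EBIT − 3,000) × 630,000 = (EBIT − 479,000) × 850,000.
EBIT × (850,000 − 630,000) = 479,000 × 850,000 − 3,000 × 630,000 = 405,260,000,000, so EBIT = 405,260,000,000 ÷ 220,000 = 1,842,090.91.

$1,842,091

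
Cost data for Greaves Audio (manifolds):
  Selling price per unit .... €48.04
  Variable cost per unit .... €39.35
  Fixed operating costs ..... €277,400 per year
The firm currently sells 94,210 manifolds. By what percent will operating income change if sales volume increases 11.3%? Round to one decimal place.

+17.1%

Contribution at this volume is 94,210 × €8.69 = €818,684.90.
EBIT = €818,684.90 − €277,400 = €541,284.90.
Degree of operating leverage = €818,684.90 / €541,284.90 = 1.5125.
Operating income changes by 1.5125 × +11.3% = +17.1%.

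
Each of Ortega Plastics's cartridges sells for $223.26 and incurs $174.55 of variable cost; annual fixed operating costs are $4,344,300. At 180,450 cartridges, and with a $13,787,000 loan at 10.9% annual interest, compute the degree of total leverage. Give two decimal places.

Contribution at this volume is 180,450 × $48.71 = $8,789,719.50.
EBIT = $8,789,719.50 − $4,344,300 = $4,445,419.50. Interest = $1,502,783.00, so EBIT − I = $2,942,636.50.
Degree of total leverage = total CM / (EBIT − interest) = $8,789,719.50 / $2,942,636.50 = 2.9870.

2.99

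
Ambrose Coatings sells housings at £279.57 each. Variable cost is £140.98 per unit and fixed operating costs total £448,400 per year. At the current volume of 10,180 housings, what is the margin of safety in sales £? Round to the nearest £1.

Unit CM = price − variable cost = £279.57 − £140.98 = £138.59. Break-even units = £448,400 ÷ £138.59 = 3,235.44; break-even revenue = 3,235.44 × £279.57 = £904,532.71.
Actual sales revenue = 10,180 × £279.57 = £2,846,022.60.
Margin of safety = £2,846,022.60 − £904,532.71 = £1,941,490.

£1,941,490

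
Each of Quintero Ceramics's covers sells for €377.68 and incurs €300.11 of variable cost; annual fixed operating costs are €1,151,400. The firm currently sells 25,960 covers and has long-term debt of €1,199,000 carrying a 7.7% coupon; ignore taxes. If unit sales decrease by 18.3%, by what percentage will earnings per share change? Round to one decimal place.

-47.9%

Total contribution margin = 25,960 × €77.57 = €2,013,717.20.
EBIT = €2,013,717.20 − €1,151,400 = €862,317.20.
After interest of €92,323.00, pre-tax earnings = €769,994.20.
DCL = total CM / (EBIT − I) = €2,013,717.20 / €769,994.20 = 2.6152.
%ΔEPS = DCL × %ΔSales = 2.6152 × -18.3% = -47.9%.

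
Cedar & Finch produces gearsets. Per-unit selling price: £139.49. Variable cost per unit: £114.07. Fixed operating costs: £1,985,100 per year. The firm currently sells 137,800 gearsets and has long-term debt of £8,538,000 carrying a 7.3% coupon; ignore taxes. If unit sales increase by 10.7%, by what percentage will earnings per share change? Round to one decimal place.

+41.9%

Contribution at this volume is 137,800 × £25.42 = £3,502,876.00.
Subtracting fixed costs: EBIT = £3,502,876.00 − £1,985,100 = £1,517,776.00.
After interest of £623,274.00, pre-tax earnings = £894,502.00.
Degree of combined leverage = contribution ÷ (EBIT − I) = £3,502,876.00 ÷ £894,502.00 = 3.9160.
%ΔEPS = DCL × %ΔSales = 3.9160 × +10.7% = +41.9%.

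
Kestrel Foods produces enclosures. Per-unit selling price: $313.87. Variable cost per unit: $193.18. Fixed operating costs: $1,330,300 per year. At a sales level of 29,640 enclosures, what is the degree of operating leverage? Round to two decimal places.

Total contribution margin = 29,640 × $120.69 = $3,577,251.60.
Operating income = contribution − fixed costs = $3,577,251.60 − $1,330,300 = $2,246,951.60.
DOL = contribution ÷ EBIT = $3,577,251.60 ÷ $2,246,951.60 = 1.5920.

1.59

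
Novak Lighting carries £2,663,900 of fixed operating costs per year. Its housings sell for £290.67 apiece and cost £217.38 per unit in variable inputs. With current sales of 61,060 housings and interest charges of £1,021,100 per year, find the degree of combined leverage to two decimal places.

At 61,060 units, contribution = 61,060 × £73.29 = £4,475,087.40.
EBIT = £4,475,087.40 − £2,663,900 = £1,811,187.40. Interest = £1,021,100.00, so EBIT − I = £790,087.40.
Degree of total leverage = total CM / (EBIT − interest) = £4,475,087.40 / £790,087.40 = 5.6640.

5.66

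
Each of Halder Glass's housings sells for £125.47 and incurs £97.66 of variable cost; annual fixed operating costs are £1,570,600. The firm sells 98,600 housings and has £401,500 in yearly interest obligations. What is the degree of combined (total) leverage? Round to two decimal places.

At 98,600 units, contribution = 98,600 × £27.81 = £2,742,066.00.
Operating income = contribution − fixed costs = £2,742,066.00 − £1,570,600 = £1,171,466.00. Interest = £401,500.00, so EBIT − I = £769,966.00.
Degree of total leverage = total CM / (EBIT − interest) = £2,742,066.00 / £769,966.00 = 3.5613.

3.56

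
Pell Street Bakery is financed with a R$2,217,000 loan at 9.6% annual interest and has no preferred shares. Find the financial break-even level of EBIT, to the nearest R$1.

R$212,832

Annual interest = 9.6% × R$2,217,000 = R$212,832.00.
With no preferred dividends, EPS = 0 when EBIT exactly covers interest, so the financial break-even EBIT is R$212,832.00.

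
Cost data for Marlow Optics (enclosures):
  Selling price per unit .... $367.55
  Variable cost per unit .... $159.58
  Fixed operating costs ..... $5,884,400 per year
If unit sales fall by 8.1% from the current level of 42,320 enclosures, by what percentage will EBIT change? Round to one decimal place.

Total contribution margin = 42,320 × $207.97 = $8,801,290.40.
Operating income = contribution − fixed costs = $8,801,290.40 − $5,884,400 = $2,916,890.40.
Degree of operating leverage = $8,801,290.40 / $2,916,890.40 = 3.0174.
%ΔEBIT = DOL × %ΔSales = 3.0174 × -8.1% = -24.4%.

-24.4%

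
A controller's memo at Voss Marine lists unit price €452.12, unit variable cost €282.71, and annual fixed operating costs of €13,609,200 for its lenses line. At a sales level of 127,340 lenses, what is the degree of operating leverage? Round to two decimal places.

At 127,340 units, contribution = 127,340 × €169.41 = €21,572,669.40.
Subtracting fixed costs: EBIT = €21,572,669.40 − €13,609,200 = €7,963,469.40.
DOL = contribution ÷ EBIT = €21,572,669.40 ÷ €7,963,469.40 = 2.7090.

2.71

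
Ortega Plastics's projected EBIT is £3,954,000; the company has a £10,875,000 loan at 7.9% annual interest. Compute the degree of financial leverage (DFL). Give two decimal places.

1.28

Interest = £859,125.00.
DFL = EBIT ÷ (EBIT − I) = £3,954,000 ÷ (£3,954,000 − £859,125.00) = £3,954,000 ÷ £3,094,875.00 = 1.2776.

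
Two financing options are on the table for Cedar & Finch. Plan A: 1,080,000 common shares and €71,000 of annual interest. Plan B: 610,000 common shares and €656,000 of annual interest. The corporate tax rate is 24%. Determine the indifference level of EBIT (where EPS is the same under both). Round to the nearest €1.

€1,415,255

At indifference, (EBIT − 71,000)(1 − t)/1,080,000 = (EBIT − 656,000)(1 − t)/610,000.
The (1 − t) factor cancels: (EBIT − 71,000) × 610,000 = (EBIT − 656,000) × 1,080,000.
Solving, EBIT = (656,000·1,080,000 − 71,000·610,000) / (1,080,000 − 610,000) = 665,170,000,000 / 470,000 = 1,415,255.32.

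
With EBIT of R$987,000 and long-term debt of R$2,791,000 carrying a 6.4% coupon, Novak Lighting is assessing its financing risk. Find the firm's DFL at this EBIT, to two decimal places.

Interest = R$178,624.00.
DFL = EBIT ÷ (EBIT − I) = R$987,000 ÷ (R$987,000 − R$178,624.00) = R$987,000 ÷ R$808,376.00 = 1.2210.

1.22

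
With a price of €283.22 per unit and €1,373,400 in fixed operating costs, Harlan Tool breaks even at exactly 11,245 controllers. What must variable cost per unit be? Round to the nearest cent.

€161.09

Contribution per unit must be FC / Q = €1,373,400 / 11,245 = €122.1343.
Variable cost per unit = €283.22 − €122.1343 = €161.09.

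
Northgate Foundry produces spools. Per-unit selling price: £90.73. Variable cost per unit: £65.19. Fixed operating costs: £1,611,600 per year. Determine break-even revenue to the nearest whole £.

Contribution margin per unit = £90.73 − £65.19 = £25.54, a CM ratio of £25.54 ÷ £90.73 = 0.2815.
Break-even sales = FC ÷ CM ratio = £1,611,600 × £90.73 / £25.54 = £5,725,155.

£5,725,155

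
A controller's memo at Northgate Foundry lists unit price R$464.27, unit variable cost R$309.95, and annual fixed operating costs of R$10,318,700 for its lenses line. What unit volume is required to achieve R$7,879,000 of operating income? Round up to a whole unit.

117,922 lenses

Contribution margin per unit = R$464.27 − R$309.95 = R$154.32.
Units = (FC + target) / CM = (R$10,318,700 + R$7,879,000) / R$154.32 = 117,921.85, so 117,922 lenses.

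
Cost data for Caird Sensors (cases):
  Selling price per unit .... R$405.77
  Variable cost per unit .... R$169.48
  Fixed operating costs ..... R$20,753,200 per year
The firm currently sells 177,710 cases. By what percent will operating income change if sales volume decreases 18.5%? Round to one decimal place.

At 177,710 units, contribution = 177,710 × R$236.29 = R$41,991,095.90.
Subtracting fixed costs: EBIT = R$41,991,095.90 − R$20,753,200 = R$21,237,895.90.
Degree of operating leverage = R$41,991,095.90 / R$21,237,895.90 = 1.9772.
So EBIT moves 1.9772 × (-18.5%) = -36.6%.

-36.6%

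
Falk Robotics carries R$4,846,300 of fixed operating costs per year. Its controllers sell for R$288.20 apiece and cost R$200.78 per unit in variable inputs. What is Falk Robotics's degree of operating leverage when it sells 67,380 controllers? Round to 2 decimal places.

5.64

Total contribution margin = 67,380 × R$87.42 = R$5,890,359.60.
Subtracting fixed costs: EBIT = R$5,890,359.60 − R$4,846,300 = R$1,044,059.60.
So DOL = total CM / EBIT = R$5,890,359.60 / R$1,044,059.60 = 5.6418.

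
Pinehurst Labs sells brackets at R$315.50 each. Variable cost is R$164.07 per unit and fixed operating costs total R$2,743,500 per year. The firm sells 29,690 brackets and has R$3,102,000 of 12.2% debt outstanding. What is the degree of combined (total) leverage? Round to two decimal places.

At 29,690 units, contribution = 29,690 × R$151.43 = R$4,495,956.70.
EBIT = R$4,495,956.70 − R$2,743,500 = R$1,752,456.70. Interest = R$378,444.00.
DOL = R$4,495,956.70 ÷ R$1,752,456.70 = 2.5655; DFL = R$1,752,456.70 ÷ R$1,374,012.70 = 1.2754.
DCL = DOL × DFL = 2.5655 × 1.2754 = 3.2720.

3.27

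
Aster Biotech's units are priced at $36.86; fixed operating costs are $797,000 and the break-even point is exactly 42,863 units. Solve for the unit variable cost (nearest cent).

$18.27

Contribution per unit must be FC / Q = $797,000 / 42,863 = $18.5941.
Hence VC = price − CM = $36.86 − $18.5941 = $18.27.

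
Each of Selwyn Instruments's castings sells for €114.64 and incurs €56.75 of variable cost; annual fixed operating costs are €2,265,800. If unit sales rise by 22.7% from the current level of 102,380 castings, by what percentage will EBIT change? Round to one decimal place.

Contribution at this volume is 102,380 × €57.89 = €5,926,778.20.
EBIT = €5,926,778.20 − €2,265,800 = €3,660,978.20.
Degree of operating leverage = €5,926,778.20 / €3,660,978.20 = 1.6189.
Operating income changes by 1.6189 × +22.7% = +36.7%.

+36.7%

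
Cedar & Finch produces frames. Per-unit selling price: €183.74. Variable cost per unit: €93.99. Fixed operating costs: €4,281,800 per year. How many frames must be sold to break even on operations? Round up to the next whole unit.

Unit CM = price − variable cost = €183.74 − €93.99 = €89.75.
Break-even Q = €4,281,800 / €89.75 = 47,708.08 → 47,709 frames.

47,709 frames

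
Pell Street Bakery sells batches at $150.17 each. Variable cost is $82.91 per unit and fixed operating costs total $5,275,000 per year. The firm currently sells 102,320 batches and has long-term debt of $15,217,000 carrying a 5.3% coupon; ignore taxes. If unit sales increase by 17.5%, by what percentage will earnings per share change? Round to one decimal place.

+150.4%

Contribution at this volume is 102,320 × $67.26 = $6,882,043.20.
EBIT = $6,882,043.20 − $5,275,000 = $1,607,043.20.
After interest of $806,501.00, pre-tax earnings = $800,542.20.
Degree of combined leverage = contribution ÷ (EBIT − I) = $6,882,043.20 ÷ $800,542.20 = 8.5967.
%ΔEPS = DCL × %ΔSales = 8.5967 × +17.5% = +150.4%.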